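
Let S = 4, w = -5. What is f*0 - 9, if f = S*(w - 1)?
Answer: -9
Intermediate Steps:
f = -24 (f = 4*(-5 - 1) = 4*(-6) = -24)
f*0 - 9 = -24*0 - 9 = 0 - 9 = -9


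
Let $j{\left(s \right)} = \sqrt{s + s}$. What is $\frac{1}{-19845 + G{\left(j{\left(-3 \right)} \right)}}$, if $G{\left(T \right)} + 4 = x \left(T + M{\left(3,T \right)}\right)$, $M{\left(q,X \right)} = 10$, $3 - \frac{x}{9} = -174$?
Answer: $- \frac{3919}{30584455} - \frac{1593 i \sqrt{6}}{30584455} \approx -0.00012814 - 0.00012758 i$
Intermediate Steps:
$x = 1593$ ($x = 27 - -1566 = 27 + 1566 = 1593$)
$j{\left(s \right)} = \sqrt{2} \sqrt{s}$ ($j{\left(s \right)} = \sqrt{2 s} = \sqrt{2} \sqrt{s}$)
$G{\left(T \right)} = 15926 + 1593 T$ ($G{\left(T \right)} = -4 + 1593 \left(T + 10\right) = -4 + 1593 \left(10 + T\right) = -4 + \left(15930 + 1593 T\right) = 15926 + 1593 T$)
$\frac{1}{-19845 + G{\left(j{\left(-3 \right)} \right)}} = \frac{1}{-19845 + \left(15926 + 1593 \sqrt{2} \sqrt{-3}\right)} = \frac{1}{-19845 + \left(15926 + 1593 \sqrt{2} i \sqrt{3}\right)} = \frac{1}{-19845 + \left(15926 + 1593 i \sqrt{6}\right)} = \frac{1}{-3919 + 1593 i \sqrt{6}}$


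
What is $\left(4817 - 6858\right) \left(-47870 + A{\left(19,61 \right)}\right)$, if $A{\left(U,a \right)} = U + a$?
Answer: $97539390$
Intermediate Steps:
$\left(4817 - 6858\right) \left(-47870 + A{\left(19,61 \right)}\right) = \left(4817 - 6858\right) \left(-47870 + \left(19 + 61\right)\right) = - 2041 \left(-47870 + 80\right) = \left(-2041\right) \left(-47790\right) = 97539390$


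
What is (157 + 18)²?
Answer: 30625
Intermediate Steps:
(157 + 18)² = 175² = 30625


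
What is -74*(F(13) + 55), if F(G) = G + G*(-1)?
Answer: -4070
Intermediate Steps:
F(G) = 0 (F(G) = G - G = 0)
-74*(F(13) + 55) = -74*(0 + 55) = -74*55 = -4070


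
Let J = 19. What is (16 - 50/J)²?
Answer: 64516/361 ≈ 178.71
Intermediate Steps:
(16 - 50/J)² = (16 - 50/19)² = (254/19)² = 64516/361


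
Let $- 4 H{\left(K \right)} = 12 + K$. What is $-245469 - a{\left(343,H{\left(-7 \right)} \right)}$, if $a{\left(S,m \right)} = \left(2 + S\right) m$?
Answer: $- \frac{980151}{4} \approx -2.4504 \cdot 10^{5}$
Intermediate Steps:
$H{\left(K \right)} = -3 - \frac{K}{4}$ ($H{\left(K \right)} = - \frac{12 + K}{4} = -3 - \frac{K}{4}$)
$a{\left(S,m \right)} = m \left(2 + S\right)$
$-245469 - a{\left(343,H{\left(-7 \right)} \right)} = -245469 - \left(-3 - - \frac{7}{4}\right) \left(2 + 343\right) = -245469 - \left(-3 + \frac{7}{4}\right) 345 = -245469 - \left(- \frac{5}{4}\right) 345 = -245469 - - \frac{1725}{4} = -245469 + \frac{1725}{4} = - \frac{980151}{4}$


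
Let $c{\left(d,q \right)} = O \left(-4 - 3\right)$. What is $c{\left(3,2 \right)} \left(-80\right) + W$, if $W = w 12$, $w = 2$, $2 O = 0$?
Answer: $24$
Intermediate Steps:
$O = 0$ ($O = \frac{1}{2} \cdot 0 = 0$)
$c{\left(d,q \right)} = 0$ ($c{\left(d,q \right)} = 0 \left(-4 - 3\right) = 0 \left(-7\right) = 0$)
$W = 24$ ($W = 2 \cdot 12 = 24$)
$c{\left(3,2 \right)} \left(-80\right) + W = 0 \left(-80\right) + 24 = 0 + 24 = 24$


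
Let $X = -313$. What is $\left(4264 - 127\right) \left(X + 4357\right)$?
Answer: $16730028$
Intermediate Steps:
$\left(4264 - 127\right) \left(X + 4357\right) = \left(4264 - 127\right) \left(-313 + 4357\right) = 4137 \cdot 4044 = 16730028$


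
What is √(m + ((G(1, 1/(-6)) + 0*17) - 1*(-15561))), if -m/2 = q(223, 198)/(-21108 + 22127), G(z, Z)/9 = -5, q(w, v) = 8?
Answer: 2*√4027798243/1019 ≈ 124.56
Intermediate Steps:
G(z, Z) = -45 (G(z, Z) = 9*(-5) = -45)
m = -16/1019 (m = -16/(-21108 + 22127) = -16/1019 ≈ -0.015702)
√(m + ((G(1, 1/(-6)) + 0*17) - 1*(-15561))) = √(-16/1019 + ((-45 + 0*17) - 1*(-15561))) = √(-16/1019 + ((-45 + 0) + 15561)) = √(-16/1019 + (-45 + 15561)) = √(-16/1019 + 15516) = √(15810788/1019) = 2*√4027798243/1019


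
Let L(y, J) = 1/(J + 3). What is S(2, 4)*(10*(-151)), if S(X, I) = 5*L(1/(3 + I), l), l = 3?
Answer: -3775/3 ≈ -1258.3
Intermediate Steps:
L(y, J) = 1/(3 + J)
S(X, I) = ⅚ (S(X, I) = 5/(3 + 3) = 5/6 = 5*(⅙) = ⅚)
S(2, 4)*(10*(-151)) = 5*(10*(-151))/6 = (⅚)*(-1510) = -3775/3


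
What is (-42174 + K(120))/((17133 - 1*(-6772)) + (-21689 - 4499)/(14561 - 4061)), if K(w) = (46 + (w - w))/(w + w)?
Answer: -885649975/501952624 ≈ -1.7644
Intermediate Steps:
K(w) = 23/w (K(w) = (46 + 0)/((2*w)) = 46*(1/(2*w)) = 23/w)
(-42174 + K(120))/((17133 - 1*(-6772)) + (-21689 - 4499)/(14561 - 4061)) = (-42174 + 23/120)/((17133 - 1*(-6772)) + (-21689 - 4499)/(14561 - 4061)) = (-42174 + 23*(1/120))/((17133 + 6772) - 26188/10500) = (-42174 + 23/120)/(23905 - 26188*1/10500) = -5060857/(120*(23905 - 6547/2625)) = -5060857/(120*62744078/2625) = -5060857/120*2625/62744078 = -885649975/501952624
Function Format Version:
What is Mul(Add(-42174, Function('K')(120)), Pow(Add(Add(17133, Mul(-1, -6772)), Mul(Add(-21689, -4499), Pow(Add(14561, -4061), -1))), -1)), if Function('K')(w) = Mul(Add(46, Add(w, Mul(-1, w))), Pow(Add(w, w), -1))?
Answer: Rational(-885649975, 501952624) ≈ -1.7644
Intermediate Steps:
Function('K')(w) = Mul(23, Pow(w, -1)) (Function('K')(w) = Mul(Add(46, 0), Pow(Mul(2, w), -1)) = Mul(46, Mul(Rational(1, 2), Pow(w, -1))) = Mul(23, Pow(w, -1)))
Mul(Add(-42174, Function('K')(120)), Pow(Add(Add(17133, Mul(-1, -6772)), Mul(Add(-21689, -4499), Pow(Add(14561, -4061), -1))), -1)) = Mul(Add(-42174, Mul(23, Pow(120, -1))), Pow(Add(Add(17133, Mul(-1, -6772)), Mul(Add(-21689, -4499), Pow(Add(14561, -4061), -1))), -1)) = Mul(Add(-42174, Mul(23, Rational(1, 120))), Pow(Add(Add(17133, 6772), Mul(-26188, Pow(10500, -1))), -1)) = Mul(Add(-42174, Rational(23, 120)), Pow(Add(23905, Mul(-26188, Rational(1, 10500))), -1)) = Mul(Rational(-5060857, 120), Pow(Add(23905, Rational(-6547, 2625)), -1)) = Mul(Rational(-5060857, 120), Pow(Rational(62744078, 2625), -1)) = Mul(Rational(-5060857, 120), Rational(2625, 62744078)) = Rational(-885649975, 501952624)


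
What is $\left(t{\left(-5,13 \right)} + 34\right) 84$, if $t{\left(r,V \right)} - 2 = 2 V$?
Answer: $5208$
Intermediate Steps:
$t{\left(r,V \right)} = 2 + 2 V$
$\left(t{\left(-5,13 \right)} + 34\right) 84 = \left(\left(2 + 2 \cdot 13\right) + 34\right) 84 = \left(\left(2 + 26\right) + 34\right) 84 = \left(28 + 34\right) 84 = 62 \cdot 84 = 5208$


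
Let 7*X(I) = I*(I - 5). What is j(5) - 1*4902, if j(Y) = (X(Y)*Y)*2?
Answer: -4902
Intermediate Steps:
X(I) = I*(-5 + I)/7 (X(I) = (I*(I - 5))/7 = (I*(-5 + I))/7 = I*(-5 + I)/7)
j(Y) = 2*Y**2*(-5 + Y)/7 (j(Y) = ((Y*(-5 + Y)/7)*Y)*2 = (Y**2*(-5 + Y)/7)*2 = 2*Y**2*(-5 + Y)/7)
j(5) - 1*4902 = (2/7)*5**2*(-5 + 5) - 1*4902 = (2/7)*25*0 - 4902 = 0 - 4902 = -4902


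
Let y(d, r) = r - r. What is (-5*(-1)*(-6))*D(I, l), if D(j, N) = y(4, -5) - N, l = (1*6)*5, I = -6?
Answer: 900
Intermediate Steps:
l = 30 (l = 6*5 = 30)
y(d, r) = 0
D(j, N) = -N (D(j, N) = 0 - N = -N)
(-5*(-1)*(-6))*D(I, l) = (-5*(-1)*(-6))*(-1*30) = (5*(-6))*(-30) = -30*(-30) = 900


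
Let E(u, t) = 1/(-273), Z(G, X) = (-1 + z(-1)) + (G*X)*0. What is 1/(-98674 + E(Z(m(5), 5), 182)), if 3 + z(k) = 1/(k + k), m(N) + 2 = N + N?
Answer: -273/26938003 ≈ -1.0134e-5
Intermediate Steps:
m(N) = -2 + 2*N (m(N) = -2 + (N + N) = -2 + 2*N)
z(k) = -3 + 1/(2*k) (z(k) = -3 + 1/(k + k) = -3 + 1/(2*k))
Z(G, X) = -9/2 (Z(G, X) = (-1 + (-3 + (1/2)/(-1))) + (G*X)*0 = (-1 + (-3 + (1/2)*(-1))) + 0 = (-1 + (-3 - 1/2)) + 0 = (-1 - 7/2) + 0 = -9/2 + 0 = -9/2)
E(u, t) = -1/273
1/(-98674 + E(Z(m(5), 5), 182)) = 1/(-98674 - 1/273) = 1/(-26938003/273) = -273/26938003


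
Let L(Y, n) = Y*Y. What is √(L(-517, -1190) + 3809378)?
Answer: 3*√452963 ≈ 2019.1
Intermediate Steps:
L(Y, n) = Y²
√(L(-517, -1190) + 3809378) = √((-517)² + 3809378) = √(267289 + 3809378) = √4076667 = 3*√452963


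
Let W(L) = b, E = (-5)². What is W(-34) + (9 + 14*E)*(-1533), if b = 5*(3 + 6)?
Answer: -550302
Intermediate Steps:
b = 45 (b = 5*9 = 45)
E = 25
W(L) = 45
W(-34) + (9 + 14*E)*(-1533) = 45 + (9 + 14*25)*(-1533) = 45 + (9 + 350)*(-1533) = 45 + 359*(-1533) = 45 - 550347 = -550302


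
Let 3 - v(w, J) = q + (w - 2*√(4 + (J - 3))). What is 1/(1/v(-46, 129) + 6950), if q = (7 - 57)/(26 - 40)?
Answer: 525728026/3653825251449 + 98*√130/3653825251449 ≈ 0.00014388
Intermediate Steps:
q = 25/7 (q = -50/(-14) = -50*(-1/14) = 25/7 ≈ 3.5714)
v(w, J) = -4/7 - w + 2*√(1 + J) (v(w, J) = 3 - (25/7 + (w - 2*√(4 + (J - 3)))) = 3 - (25/7 + (w - 2*√(4 + (-3 + J)))) = 3 - (25/7 + (w - 2*√(1 + J))) = 3 - (25/7 + w - 2*√(1 + J)) = 3 + (-25/7 - w + 2*√(1 + J)) = -4/7 - w + 2*√(1 + J))
1/(1/v(-46, 129) + 6950) = 1/(1/(-4/7 - 1*(-46) + 2*√(1 + 129)) + 6950) = 1/(1/(-4/7 + 46 + 2*√130) + 6950) = 1/(1/(318/7 + 2*√130) + 6950) = 1/(6950 + 1/(318/7 + 2*√130))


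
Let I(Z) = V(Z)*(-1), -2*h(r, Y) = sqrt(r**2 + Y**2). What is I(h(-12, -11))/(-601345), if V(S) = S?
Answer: -sqrt(265)/1202690 ≈ -1.3535e-5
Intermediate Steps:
h(r, Y) = -sqrt(Y**2 + r**2)/2 (h(r, Y) = -sqrt(r**2 + Y**2)/2 = -sqrt(Y**2 + r**2)/2)
I(Z) = -Z (I(Z) = Z*(-1) = -Z)
I(h(-12, -11))/(-601345) = -(-1)*sqrt((-11)**2 + (-12)**2)/2/(-601345) = -(-1)*sqrt(121 + 144)/2*(-1/601345) = -(-1)*sqrt(265)/2*(-1/601345) = (sqrt(265)/2)*(-1/601345) = -sqrt(265)/1202690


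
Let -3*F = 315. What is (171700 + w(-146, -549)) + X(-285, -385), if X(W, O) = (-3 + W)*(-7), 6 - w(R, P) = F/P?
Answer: 31791091/183 ≈ 1.7372e+5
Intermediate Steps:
F = -105 (F = -⅓*315 = -105)
w(R, P) = 6 + 105/P (w(R, P) = 6 - (-105)/P = 6 + 105/P)
X(W, O) = 21 - 7*W
(171700 + w(-146, -549)) + X(-285, -385) = (171700 + (6 + 105/(-549))) + (21 - 7*(-285)) = (171700 + (6 + 105*(-1/549))) + (21 + 1995) = (171700 + (6 - 35/183)) + 2016 = (171700 + 1063/183) + 2016 = 31422163/183 + 2016 = 31791091/183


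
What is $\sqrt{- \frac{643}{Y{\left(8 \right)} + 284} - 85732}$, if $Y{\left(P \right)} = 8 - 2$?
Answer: $\frac{3 i \sqrt{801138630}}{290} \approx 292.8 i$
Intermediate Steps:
$Y{\left(P \right)} = 6$ ($Y{\left(P \right)} = 8 - 2 = 6$)
$\sqrt{- \frac{643}{Y{\left(8 \right)} + 284} - 85732} = \sqrt{- \frac{643}{6 + 284} - 85732} = \sqrt{- \frac{643}{290} - 85732} = \sqrt{- \frac{24862923}{290}} = \frac{3 i \sqrt{801138630}}{290}$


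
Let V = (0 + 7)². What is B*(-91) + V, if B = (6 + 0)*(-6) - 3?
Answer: 3598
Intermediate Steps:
V = 49 (V = 7² = 49)
B = -39 (B = 6*(-6) - 3 = -36 - 3 = -39)
B*(-91) + V = -39*(-91) + 49 = 3549 + 49 = 3598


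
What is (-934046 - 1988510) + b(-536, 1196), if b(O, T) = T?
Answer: -2921360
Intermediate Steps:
(-934046 - 1988510) + b(-536, 1196) = (-934046 - 1988510) + 1196 = -2922556 + 1196 = -2921360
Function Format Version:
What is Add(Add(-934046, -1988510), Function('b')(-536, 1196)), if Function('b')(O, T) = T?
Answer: -2921360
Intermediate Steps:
Add(Add(-934046, -1988510), Function('b')(-536, 1196)) = Add(Add(-934046, -1988510), 1196) = Add(-2922556, 1196) = -2921360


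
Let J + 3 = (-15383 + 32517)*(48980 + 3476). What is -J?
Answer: -898781101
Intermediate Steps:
J = 898781101 (J = -3 + (-15383 + 32517)*(48980 + 3476) = -3 + 17134*52456 = -3 + 898781104 = 898781101)
-J = -1*898781101 = -898781101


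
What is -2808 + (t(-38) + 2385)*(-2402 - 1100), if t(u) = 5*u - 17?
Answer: -7630164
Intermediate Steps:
t(u) = -17 + 5*u
-2808 + (t(-38) + 2385)*(-2402 - 1100) = -2808 + ((-17 + 5*(-38)) + 2385)*(-2402 - 1100) = -2808 + ((-17 - 190) + 2385)*(-3502) = -2808 + (-207 + 2385)*(-3502) = -2808 + 2178*(-3502) = -2808 - 7627356 = -7630164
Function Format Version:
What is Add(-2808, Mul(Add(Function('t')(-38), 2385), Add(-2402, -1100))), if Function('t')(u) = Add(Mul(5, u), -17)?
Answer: -7630164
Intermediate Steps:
Function('t')(u) = Add(-17, Mul(5, u))
Add(-2808, Mul(Add(Function('t')(-38), 2385), Add(-2402, -1100))) = Add(-2808, Mul(Add(Add(-17, Mul(5, -38)), 2385), Add(-2402, -1100))) = Add(-2808, Mul(Add(Add(-17, -190), 2385), -3502)) = Add(-2808, Mul(Add(-207, 2385), -3502)) = Add(-2808, Mul(2178, -3502)) = Add(-2808, -7627356) = -7630164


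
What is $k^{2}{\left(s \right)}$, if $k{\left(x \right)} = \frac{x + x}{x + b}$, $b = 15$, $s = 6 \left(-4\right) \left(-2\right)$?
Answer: $\frac{1024}{441} \approx 2.322$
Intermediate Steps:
$s = 48$ ($s = \left(-24\right) \left(-2\right) = 48$)
$k{\left(x \right)} = \frac{2 x}{15 + x}$ ($k{\left(x \right)} = \frac{x + x}{x + 15} = \frac{2 x}{15 + x}$)
$k^{2}{\left(s \right)} = \left(2 \cdot 48 \frac{1}{15 + 48}\right)^{2} = \left(2 \cdot 48 \cdot \frac{1}{63}\right)^{2} = \left(\frac{32}{21}\right)^{2} = \frac{1024}{441}$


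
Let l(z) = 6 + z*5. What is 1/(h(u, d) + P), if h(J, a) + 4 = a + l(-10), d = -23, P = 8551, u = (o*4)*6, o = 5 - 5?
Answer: 1/8480 ≈ 0.00011792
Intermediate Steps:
o = 0
l(z) = 6 + 5*z
u = 0 (u = (0*4)*6 = 0*6 = 0)
h(J, a) = -48 + a (h(J, a) = -4 + (a + (6 + 5*(-10))) = -4 + (a + (6 - 50)) = -4 + (a - 44) = -4 + (-44 + a) = -48 + a)
1/(h(u, d) + P) = 1/((-48 - 23) + 8551) = 1/(-71 + 8551) = 1/8480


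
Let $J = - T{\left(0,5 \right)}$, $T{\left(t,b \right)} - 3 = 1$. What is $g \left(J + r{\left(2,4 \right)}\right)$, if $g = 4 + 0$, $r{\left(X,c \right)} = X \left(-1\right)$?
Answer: $-24$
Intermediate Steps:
$T{\left(t,b \right)} = 4$ ($T{\left(t,b \right)} = 3 + 1 = 4$)
$r{\left(X,c \right)} = - X$
$J = -4$ ($J = \left(-1\right) 4 = -4$)
$g = 4$
$g \left(J + r{\left(2,4 \right)}\right) = 4 \left(-4 - 2\right) = 4 \left(-6\right) = -24$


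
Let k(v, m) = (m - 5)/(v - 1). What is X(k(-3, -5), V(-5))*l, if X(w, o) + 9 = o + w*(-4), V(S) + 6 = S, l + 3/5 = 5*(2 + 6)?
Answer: -1182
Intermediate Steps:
l = 197/5 (l = -⅗ + 5*(2 + 6) = -⅗ + 5*8 = -⅗ + 40 = 197/5 ≈ 39.400)
k(v, m) = (-5 + m)/(-1 + v)
V(S) = -6 + S
X(w, o) = -9 + o - 4*w (X(w, o) = -9 + (o + w*(-4)) = -9 + (o - 4*w) = -9 + o - 4*w)
X(k(-3, -5), V(-5))*l = (-9 + (-6 - 5) - 4*(-5 - 5)/(-1 - 3))*(197/5) = (-9 - 11 - 4*(-10)/(-4))*(197/5) = (-9 - 11 - (-1)*(-10))*(197/5) = (-9 - 11 - 4*5/2)*(197/5) = (-9 - 11 - 10)*(197/5) = -30*197/5 = -1182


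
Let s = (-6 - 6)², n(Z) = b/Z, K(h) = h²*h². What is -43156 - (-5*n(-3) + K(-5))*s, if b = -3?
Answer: -132436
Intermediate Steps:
K(h) = h⁴
n(Z) = -3/Z
s = 144 (s = (-12)² = 144)
-43156 - (-5*n(-3) + K(-5))*s = -43156 - (-(-15)/(-3) + (-5)⁴)*144 = -43156 - (-(-15)*(-1)/3 + 625)*144 = -43156 - (-5*1 + 625)*144 = -43156 - (-5 + 625)*144 = -43156 - 620*144 = -43156 - 1*89280 = -43156 - 89280 = -132436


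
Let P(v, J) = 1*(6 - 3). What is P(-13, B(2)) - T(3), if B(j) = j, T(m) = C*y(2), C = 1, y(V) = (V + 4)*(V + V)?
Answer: -21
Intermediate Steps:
y(V) = 2*V*(4 + V) (y(V) = (4 + V)*(2*V) = 2*V*(4 + V))
T(m) = 24 (T(m) = 1*(2*2*(4 + 2)) = 1*(2*2*6) = 1*24 = 24)
P(v, J) = 3 (P(v, J) = 1*3 = 3)
P(-13, B(2)) - T(3) = 3 - 1*24 = 3 - 24 = -21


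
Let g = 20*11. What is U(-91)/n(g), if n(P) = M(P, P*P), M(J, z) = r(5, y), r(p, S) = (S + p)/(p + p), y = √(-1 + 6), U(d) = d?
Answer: -455/2 + 91*√5/2 ≈ -125.76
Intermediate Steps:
y = √5 ≈ 2.2361
r(p, S) = (S + p)/(2*p) (r(p, S) = (S + p)/((2*p)) = (S + p)*(1/(2*p)) = (S + p)/(2*p))
M(J, z) = ½ + √5/10 (M(J, z) = (½)*(√5 + 5)/5 = (½)*(⅕)*(5 + √5) = ½ + √5/10)
g = 220
n(P) = ½ + √5/10
U(-91)/n(g) = -91/(½ + √5/10)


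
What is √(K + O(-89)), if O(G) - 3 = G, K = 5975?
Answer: √5889 ≈ 76.740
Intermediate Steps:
O(G) = 3 + G
√(K + O(-89)) = √(5975 + (3 - 89)) = √(5975 - 86) = √5889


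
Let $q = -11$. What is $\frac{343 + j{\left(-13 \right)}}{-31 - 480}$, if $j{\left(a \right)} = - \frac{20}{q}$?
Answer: $- \frac{3793}{5621} \approx -0.67479$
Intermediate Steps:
$j{\left(a \right)} = \frac{20}{11}$ ($j{\left(a \right)} = - \frac{20}{-11} = \left(-20\right) \left(- \frac{1}{11}\right) = \frac{20}{11}$)
$\frac{343 + j{\left(-13 \right)}}{-31 - 480} = \frac{343 + \frac{20}{11}}{-31 - 480} = \frac{3793}{11 \left(-511\right)} = \frac{3793}{11} \left(- \frac{1}{511}\right) = - \frac{3793}{5621}$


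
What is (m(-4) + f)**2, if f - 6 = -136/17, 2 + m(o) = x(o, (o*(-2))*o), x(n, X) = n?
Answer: 64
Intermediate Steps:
m(o) = -2 + o
f = -2 (f = 6 - 136/17 = 6 - 136*1/17 = 6 - 8 = -2)
(m(-4) + f)**2 = ((-2 - 4) - 2)**2 = (-6 - 2)**2 = (-8)**2 = 64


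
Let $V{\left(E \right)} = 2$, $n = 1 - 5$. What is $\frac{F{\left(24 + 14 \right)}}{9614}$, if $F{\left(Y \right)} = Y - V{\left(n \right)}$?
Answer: $\frac{18}{4807} \approx 0.0037445$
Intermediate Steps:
$n = -4$
$F{\left(Y \right)} = -2 + Y$ ($F{\left(Y \right)} = Y - 2 = -2 + Y$)
$\frac{F{\left(24 + 14 \right)}}{9614} = \frac{-2 + \left(24 + 14\right)}{9614} = \left(-2 + 38\right) \frac{1}{9614} = 36 \cdot \frac{1}{9614} = \frac{18}{4807}$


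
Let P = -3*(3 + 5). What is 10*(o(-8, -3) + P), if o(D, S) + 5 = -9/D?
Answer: -1115/4 ≈ -278.75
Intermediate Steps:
o(D, S) = -5 - 9/D
P = -24 (P = -3*8 = -24)
10*(o(-8, -3) + P) = 10*((-5 - 9/(-8)) - 24) = 10*((-5 - 9*(-⅛)) - 24) = 10*((-5 + 9/8) - 24) = 10*(-31/8 - 24) = 10*(-223/8) = -1115/4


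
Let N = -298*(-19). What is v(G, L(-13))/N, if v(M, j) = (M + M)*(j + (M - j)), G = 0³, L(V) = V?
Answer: 0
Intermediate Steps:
G = 0
v(M, j) = 2*M² (v(M, j) = (2*M)*M = 2*M²)
N = 5662
v(G, L(-13))/N = (2*0²)/5662 = (2*0)*(1/5662) = 0*(1/5662) = 0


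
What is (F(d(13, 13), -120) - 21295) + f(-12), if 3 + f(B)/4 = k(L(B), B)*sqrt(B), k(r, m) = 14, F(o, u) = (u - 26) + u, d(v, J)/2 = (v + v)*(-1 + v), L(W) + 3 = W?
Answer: -21573 + 112*I*sqrt(3) ≈ -21573.0 + 193.99*I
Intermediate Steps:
L(W) = -3 + W
d(v, J) = 4*v*(-1 + v) (d(v, J) = 2*((v + v)*(-1 + v)) = 2*((2*v)*(-1 + v)) = 2*(2*v*(-1 + v)) = 4*v*(-1 + v))
F(o, u) = -26 + 2*u (F(o, u) = (-26 + u) + u = -26 + 2*u)
f(B) = -12 + 56*sqrt(B) (f(B) = -12 + 4*(14*sqrt(B)) = -12 + 56*sqrt(B))
(F(d(13, 13), -120) - 21295) + f(-12) = ((-26 + 2*(-120)) - 21295) + (-12 + 56*sqrt(-12)) = ((-26 - 240) - 21295) + (-12 + 56*(2*I*sqrt(3))) = (-266 - 21295) + (-12 + 112*I*sqrt(3)) = -21561 + (-12 + 112*I*sqrt(3)) = -21573 + 112*I*sqrt(3)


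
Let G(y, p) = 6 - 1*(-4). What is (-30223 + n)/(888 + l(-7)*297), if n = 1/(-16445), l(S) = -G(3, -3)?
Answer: 82836206/5706415 ≈ 14.516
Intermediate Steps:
G(y, p) = 10 (G(y, p) = 6 + 4 = 10)
l(S) = -10 (l(S) = -1*10 = -10)
n = -1/16445 ≈ -6.0809e-5
(-30223 + n)/(888 + l(-7)*297) = (-30223 - 1/16445)/(888 - 10*297) = -497017236/(16445*(888 - 2970)) = -497017236/16445/(-2082) = -497017236/16445*(-1/2082) = 82836206/5706415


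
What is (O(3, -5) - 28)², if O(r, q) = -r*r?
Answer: 1369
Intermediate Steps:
O(r, q) = -r²
(O(3, -5) - 28)² = (-1*3² - 28)² = (-1*9 - 28)² = (-9 - 28)² = (-37)² = 1369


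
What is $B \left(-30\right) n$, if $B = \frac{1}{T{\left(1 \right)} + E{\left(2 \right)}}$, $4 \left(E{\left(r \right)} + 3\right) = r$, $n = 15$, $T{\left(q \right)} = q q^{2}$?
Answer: $300$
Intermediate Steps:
$T{\left(q \right)} = q^{3}$
$E{\left(r \right)} = -3 + \frac{r}{4}$
$B = - \frac{2}{3}$ ($B = \frac{1}{1^{3} + \left(-3 + \frac{1}{4} \cdot 2\right)} = \frac{1}{1 + \left(-3 + \frac{1}{2}\right)} = \frac{1}{1 - \frac{5}{2}} = \frac{1}{- \frac{3}{2}} = - \frac{2}{3} \approx -0.66667$)
$B \left(-30\right) n = \left(- \frac{2}{3}\right) \left(-30\right) 15 = 20 \cdot 15 = 300$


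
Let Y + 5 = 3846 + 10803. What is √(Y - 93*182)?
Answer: I*√2282 ≈ 47.77*I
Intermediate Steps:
Y = 14644 (Y = -5 + (3846 + 10803) = -5 + 14649 = 14644)
√(Y - 93*182) = √(14644 - 93*182) = √(14644 - 16926) = √(-2282) = I*√2282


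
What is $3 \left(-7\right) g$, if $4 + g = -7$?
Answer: $231$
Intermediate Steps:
$g = -11$ ($g = -4 - 7 = -11$)
$3 \left(-7\right) g = 3 \left(-7\right) \left(-11\right) = \left(-21\right) \left(-11\right) = 231$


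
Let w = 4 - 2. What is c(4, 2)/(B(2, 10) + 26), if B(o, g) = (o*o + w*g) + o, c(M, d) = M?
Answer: 1/13 ≈ 0.076923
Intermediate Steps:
w = 2
B(o, g) = o + o² + 2*g (B(o, g) = (o*o + 2*g) + o = (o² + 2*g) + o = o + o² + 2*g)
c(4, 2)/(B(2, 10) + 26) = 4/((2 + 2² + 2*10) + 26) = 4/((2 + 4 + 20) + 26) = 4/(26 + 26) = 4/52 = (1/52)*4 = 1/13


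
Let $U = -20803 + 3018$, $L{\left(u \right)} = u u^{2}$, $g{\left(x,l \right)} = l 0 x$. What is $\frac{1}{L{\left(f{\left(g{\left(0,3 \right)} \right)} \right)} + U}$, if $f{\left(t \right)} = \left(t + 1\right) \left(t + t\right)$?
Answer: $- \frac{1}{17785} \approx -5.6227 \cdot 10^{-5}$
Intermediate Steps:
$g{\left(x,l \right)} = 0$ ($g{\left(x,l \right)} = 0 x = 0$)
$f{\left(t \right)} = 2 t \left(1 + t\right)$ ($f{\left(t \right)} = \left(1 + t\right) 2 t = 2 t \left(1 + t\right)$)
$L{\left(u \right)} = u^{3}$
$U = -17785$
$\frac{1}{L{\left(f{\left(g{\left(0,3 \right)} \right)} \right)} + U} = \frac{1}{\left(2 \cdot 0 \left(1 + 0\right)\right)^{3} - 17785} = \frac{1}{\left(2 \cdot 0 \cdot 1\right)^{3} - 17785} = \frac{1}{0^{3} - 17785} = \frac{1}{0 - 17785} = \frac{1}{-17785} = - \frac{1}{17785}$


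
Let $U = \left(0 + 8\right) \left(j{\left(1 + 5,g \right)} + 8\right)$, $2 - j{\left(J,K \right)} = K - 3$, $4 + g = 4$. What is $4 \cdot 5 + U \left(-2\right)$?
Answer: $-188$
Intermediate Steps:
$g = 0$ ($g = -4 + 4 = 0$)
$j{\left(J,K \right)} = 5 - K$ ($j{\left(J,K \right)} = 2 - \left(K - 3\right) = 2 - \left(-3 + K\right) = 5 - K$)
$U = 104$ ($U = \left(0 + 8\right) \left(\left(5 - 0\right) + 8\right) = 8 \left(\left(5 + 0\right) + 8\right) = 8 \left(5 + 8\right) = 8 \cdot 13 = 104$)
$4 \cdot 5 + U \left(-2\right) = 4 \cdot 5 + 104 \left(-2\right) = 20 - 208 = -188$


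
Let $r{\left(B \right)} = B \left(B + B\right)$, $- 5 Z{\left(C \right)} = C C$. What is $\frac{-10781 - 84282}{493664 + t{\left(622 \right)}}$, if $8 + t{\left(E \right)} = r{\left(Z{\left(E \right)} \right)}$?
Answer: $- \frac{2376575}{299370800312} \approx -7.9386 \cdot 10^{-6}$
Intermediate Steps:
$Z{\left(C \right)} = - \frac{C^{2}}{5}$ ($Z{\left(C \right)} = - \frac{C C}{5} = - \frac{C^{2}}{5}$)
$r{\left(B \right)} = 2 B^{2}$ ($r{\left(B \right)} = B 2 B = 2 B^{2}$)
$t{\left(E \right)} = -8 + \frac{2 E^{4}}{25}$ ($t{\left(E \right)} = -8 + 2 \left(- \frac{E^{2}}{5}\right)^{2} = -8 + 2 \frac{E^{4}}{25} = -8 + \frac{2 E^{4}}{25}$)
$\frac{-10781 - 84282}{493664 + t{\left(622 \right)}} = \frac{-10781 - 84282}{493664 - \left(8 - \frac{2 \cdot 622^{4}}{25}\right)} = - \frac{95063}{493664 + \left(-8 + \frac{2}{25} \cdot 149679229456\right)} = - \frac{95063}{493664 + \left(-8 + \frac{299358458912}{25}\right)} = - \frac{95063}{493664 + \frac{299358458712}{25}} = - \frac{95063}{\frac{299370800312}{25}} = \left(-95063\right) \frac{25}{299370800312} = - \frac{2376575}{299370800312}$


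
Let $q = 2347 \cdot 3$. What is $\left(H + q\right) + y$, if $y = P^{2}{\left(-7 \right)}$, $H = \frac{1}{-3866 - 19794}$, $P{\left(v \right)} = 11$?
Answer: $\frac{169452919}{23660} \approx 7162.0$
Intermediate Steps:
$H = - \frac{1}{23660}$ ($H = \frac{1}{-23660} = - \frac{1}{23660} \approx -4.2265 \cdot 10^{-5}$)
$q = 7041$
$y = 121$ ($y = 11^{2} = 121$)
$\left(H + q\right) + y = \left(- \frac{1}{23660} + 7041\right) + 121 = \frac{166590059}{23660} + 121 = \frac{169452919}{23660}$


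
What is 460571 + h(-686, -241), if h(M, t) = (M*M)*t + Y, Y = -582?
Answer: -112953647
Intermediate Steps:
h(M, t) = -582 + t*M² (h(M, t) = (M*M)*t - 582 = M²*t - 582 = t*M² - 582 = -582 + t*M²)
460571 + h(-686, -241) = 460571 + (-582 - 241*(-686)²) = 460571 + (-582 - 241*470596) = 460571 + (-582 - 113413636) = 460571 - 113414218 = -112953647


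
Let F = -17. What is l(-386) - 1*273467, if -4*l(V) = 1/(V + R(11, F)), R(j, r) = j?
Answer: -410200499/1500 ≈ -2.7347e+5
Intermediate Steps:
l(V) = -1/(4*(11 + V)) (l(V) = -1/(4*(V + 11)) = -1/(4*(11 + V)))
l(-386) - 1*273467 = -1/(44 + 4*(-386)) - 1*273467 = -1/(44 - 1544) - 273467 = -1/(-1500) - 273467 = -1*(-1/1500) - 273467 = 1/1500 - 273467 = -410200499/1500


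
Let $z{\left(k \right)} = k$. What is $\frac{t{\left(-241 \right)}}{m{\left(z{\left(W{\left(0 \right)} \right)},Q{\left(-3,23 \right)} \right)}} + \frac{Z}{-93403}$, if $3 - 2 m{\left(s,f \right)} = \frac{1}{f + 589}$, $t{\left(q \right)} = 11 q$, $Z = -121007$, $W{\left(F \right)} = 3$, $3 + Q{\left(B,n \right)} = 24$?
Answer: $- \frac{9737565447}{5510777} \approx -1767.0$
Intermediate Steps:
$Q{\left(B,n \right)} = 21$ ($Q{\left(B,n \right)} = -3 + 24 = 21$)
$m{\left(s,f \right)} = \frac{3}{2} - \frac{1}{2 \left(589 + f\right)}$ ($m{\left(s,f \right)} = \frac{3}{2} - \frac{1}{2 \left(f + 589\right)} = \frac{3}{2} - \frac{1}{2 \left(589 + f\right)}$)
$\frac{t{\left(-241 \right)}}{m{\left(z{\left(W{\left(0 \right)} \right)},Q{\left(-3,23 \right)} \right)}} + \frac{Z}{-93403} = \frac{11 \left(-241\right)}{\frac{1}{2} \frac{1}{589 + 21} \left(1766 + 3 \cdot 21\right)} - \frac{121007}{-93403} = - \frac{2651}{\frac{1}{2} \cdot \frac{1}{610} \left(1766 + 63\right)} - - \frac{121007}{93403} = - \frac{2651}{\frac{1}{2} \cdot \frac{1}{610} \cdot 1829} + \frac{121007}{93403} = - \frac{2651}{\frac{1829}{1220}} + \frac{121007}{93403} = \left(-2651\right) \frac{1220}{1829} + \frac{121007}{93403} = - \frac{3234220}{1829} + \frac{121007}{93403} = - \frac{9737565447}{5510777}$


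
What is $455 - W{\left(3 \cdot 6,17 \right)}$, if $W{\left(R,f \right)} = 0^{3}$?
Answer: $455$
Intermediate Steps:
$W{\left(R,f \right)} = 0$
$455 - W{\left(3 \cdot 6,17 \right)} = 455 - 0 = 455 + 0 = 455$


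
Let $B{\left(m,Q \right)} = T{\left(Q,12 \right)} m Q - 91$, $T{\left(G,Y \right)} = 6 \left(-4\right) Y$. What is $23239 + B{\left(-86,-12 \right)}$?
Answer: $-274068$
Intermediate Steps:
$T{\left(G,Y \right)} = - 24 Y$
$B{\left(m,Q \right)} = -91 - 288 Q m$ ($B{\left(m,Q \right)} = \left(-24\right) 12 m Q - 91 = - 288 m Q - 91 = - 288 Q m - 91 = -91 - 288 Q m$)
$23239 + B{\left(-86,-12 \right)} = 23239 - \left(91 - -297216\right) = 23239 - 297307 = -274068$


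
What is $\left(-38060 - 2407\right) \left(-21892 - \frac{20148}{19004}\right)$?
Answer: $\frac{4209131664843}{4751} \approx 8.8595 \cdot 10^{8}$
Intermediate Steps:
$\left(-38060 - 2407\right) \left(-21892 - \frac{20148}{19004}\right) = - 40467 \left(-21892 - \frac{5037}{4751}\right) = \left(-40467\right) \left(- \frac{104013929}{4751}\right) = \frac{4209131664843}{4751}$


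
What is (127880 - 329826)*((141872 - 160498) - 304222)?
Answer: 65197862208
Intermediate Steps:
(127880 - 329826)*((141872 - 160498) - 304222) = -201946*(-18626 - 304222) = -201946*(-322848) = 65197862208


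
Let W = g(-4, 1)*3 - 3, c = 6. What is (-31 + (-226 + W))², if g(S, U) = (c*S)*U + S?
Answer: 118336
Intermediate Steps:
g(S, U) = S + 6*S*U (g(S, U) = (6*S)*U + S = 6*S*U + S = S + 6*S*U)
W = -87 (W = -4*(1 + 6*1)*3 - 3 = -4*(1 + 6)*3 - 3 = -4*7*3 - 3 = -28*3 - 3 = -84 - 3 = -87)
(-31 + (-226 + W))² = (-31 + (-226 - 87))² = (-31 - 313)² = (-344)² = 118336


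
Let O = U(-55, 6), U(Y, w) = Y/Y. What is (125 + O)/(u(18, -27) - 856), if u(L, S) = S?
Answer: -126/883 ≈ -0.14270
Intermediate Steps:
U(Y, w) = 1
O = 1
(125 + O)/(u(18, -27) - 856) = (125 + 1)/(-27 - 856) = 126/(-883) = 126*(-1/883) = -126/883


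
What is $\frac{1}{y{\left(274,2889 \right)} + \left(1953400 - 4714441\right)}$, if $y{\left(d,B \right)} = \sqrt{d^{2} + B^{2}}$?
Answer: $- \frac{2761041}{7623338982284} - \frac{\sqrt{8421397}}{7623338982284} \approx -3.6256 \cdot 10^{-7}$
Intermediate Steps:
$y{\left(d,B \right)} = \sqrt{B^{2} + d^{2}}$
$\frac{1}{y{\left(274,2889 \right)} + \left(1953400 - 4714441\right)} = \frac{1}{\sqrt{2889^{2} + 274^{2}} + \left(1953400 - 4714441\right)} = \frac{1}{\sqrt{8346321 + 75076} - 2761041} = \frac{1}{\sqrt{8421397} - 2761041} = \frac{1}{-2761041 + \sqrt{8421397}}$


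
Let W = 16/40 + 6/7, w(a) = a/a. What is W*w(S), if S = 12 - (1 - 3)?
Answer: 44/35 ≈ 1.2571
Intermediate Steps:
S = 14 (S = 12 - 1*(-2) = 12 + 2 = 14)
w(a) = 1
W = 44/35 (W = 16*(1/40) + 6*(1/7) = 2/5 + 6/7 = 44/35 ≈ 1.2571)
W*w(S) = (44/35)*1 = 44/35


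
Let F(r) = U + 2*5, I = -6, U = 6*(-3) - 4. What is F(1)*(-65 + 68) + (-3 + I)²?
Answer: 45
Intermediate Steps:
U = -22 (U = -18 - 4 = -22)
F(r) = -12 (F(r) = -22 + 2*5 = -22 + 10 = -12)
F(1)*(-65 + 68) + (-3 + I)² = -12*(-65 + 68) + (-3 - 6)² = -12*3 + (-9)² = -36 + 81 = 45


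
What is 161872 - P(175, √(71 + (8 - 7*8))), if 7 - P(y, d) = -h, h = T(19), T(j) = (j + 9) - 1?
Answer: 161838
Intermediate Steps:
T(j) = 8 + j (T(j) = (9 + j) - 1 = 8 + j)
h = 27 (h = 8 + 19 = 27)
P(y, d) = 34 (P(y, d) = 7 - (-1)*27 = 7 - 1*(-27) = 7 + 27 = 34)
161872 - P(175, √(71 + (8 - 7*8))) = 161872 - 1*34 = 161872 - 34 = 161838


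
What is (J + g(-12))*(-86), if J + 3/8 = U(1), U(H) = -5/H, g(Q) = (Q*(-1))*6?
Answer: -22919/4 ≈ -5729.8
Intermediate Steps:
g(Q) = -6*Q (g(Q) = -Q*6 = -6*Q)
J = -43/8 (J = -3/8 - 5/1 = -3/8 - 5*1 = -3/8 - 5 = -43/8 ≈ -5.3750)
(J + g(-12))*(-86) = (-43/8 - 6*(-12))*(-86) = (-43/8 + 72)*(-86) = (533/8)*(-86) = -22919/4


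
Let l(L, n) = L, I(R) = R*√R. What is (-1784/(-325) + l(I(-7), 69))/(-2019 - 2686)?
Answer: -1784/1529125 + 7*I*√7/4705 ≈ -0.0011667 + 0.0039363*I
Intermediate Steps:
I(R) = R^(3/2)
(-1784/(-325) + l(I(-7), 69))/(-2019 - 2686) = (-1784/(-325) + (-7)^(3/2))/(-2019 - 2686) = (-1784*(-1/325) - 7*I*√7)/(-4705) = (1784/325 - 7*I*√7)*(-1/4705) = -1784/1529125 + 7*I*√7/4705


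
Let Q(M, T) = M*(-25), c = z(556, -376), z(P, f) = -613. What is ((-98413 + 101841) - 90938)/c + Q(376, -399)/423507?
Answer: 37055335370/259609791 ≈ 142.73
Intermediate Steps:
c = -613
Q(M, T) = -25*M
((-98413 + 101841) - 90938)/c + Q(376, -399)/423507 = ((-98413 + 101841) - 90938)/(-613) - 25*376/423507 = (3428 - 90938)*(-1/613) - 9400*1/423507 = -87510*(-1/613) - 9400/423507 = 87510/613 - 9400/423507 = 37055335370/259609791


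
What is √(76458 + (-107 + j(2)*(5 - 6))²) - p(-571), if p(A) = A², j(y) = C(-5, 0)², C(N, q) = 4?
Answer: -326041 + √91587 ≈ -3.2574e+5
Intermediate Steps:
j(y) = 16 (j(y) = 4² = 16)
√(76458 + (-107 + j(2)*(5 - 6))²) - p(-571) = √(76458 + (-107 + 16*(5 - 6))²) - 1*(-571)² = √(76458 + (-107 + 16*(-1))²) - 1*326041 = √(76458 + (-107 - 16)²) - 326041 = √(76458 + (-123)²) - 326041 = √(76458 + 15129) - 326041 = √91587 - 326041 = -326041 + √91587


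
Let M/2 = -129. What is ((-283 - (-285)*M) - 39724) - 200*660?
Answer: -245537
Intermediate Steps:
M = -258 (M = 2*(-129) = -258)
((-283 - (-285)*M) - 39724) - 200*660 = ((-283 - (-285)*(-258)) - 39724) - 200*660 = ((-283 - 285*258) - 39724) - 132000 = ((-283 - 73530) - 39724) - 132000 = (-73813 - 39724) - 132000 = -113537 - 132000 = -245537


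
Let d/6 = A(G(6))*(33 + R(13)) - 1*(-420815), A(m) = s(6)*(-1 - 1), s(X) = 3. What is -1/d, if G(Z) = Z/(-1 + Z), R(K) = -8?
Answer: -1/2523990 ≈ -3.9620e-7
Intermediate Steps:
A(m) = -6 (A(m) = 3*(-1 - 1) = 3*(-2) = -6)
d = 2523990 (d = 6*(-6*(33 - 8) - 1*(-420815)) = 6*(-6*25 + 420815) = 6*(-150 + 420815) = 6*420665 = 2523990)
-1/d = -1/2523990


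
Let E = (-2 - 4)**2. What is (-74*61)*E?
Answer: -162504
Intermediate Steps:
E = 36 (E = (-6)**2 = 36)
(-74*61)*E = -74*61*36 = -4514*36 = -162504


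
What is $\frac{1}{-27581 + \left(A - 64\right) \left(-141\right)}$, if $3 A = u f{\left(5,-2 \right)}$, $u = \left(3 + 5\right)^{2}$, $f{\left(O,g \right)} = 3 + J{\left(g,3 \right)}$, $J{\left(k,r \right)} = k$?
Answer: $- \frac{1}{21565} \approx -4.6371 \cdot 10^{-5}$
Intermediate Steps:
$f{\left(O,g \right)} = 3 + g$
$u = 64$ ($u = 8^{2} = 64$)
$A = \frac{64}{3}$ ($A = \frac{64 \left(3 - 2\right)}{3} = \frac{64 \cdot 1}{3} = \frac{1}{3} \cdot 64 = \frac{64}{3} \approx 21.333$)
$\frac{1}{-27581 + \left(A - 64\right) \left(-141\right)} = \frac{1}{-27581 + \left(\frac{64}{3} - 64\right) \left(-141\right)} = \frac{1}{-27581 - -6016} = \frac{1}{-27581 + 6016} = \frac{1}{-21565} = - \frac{1}{21565}$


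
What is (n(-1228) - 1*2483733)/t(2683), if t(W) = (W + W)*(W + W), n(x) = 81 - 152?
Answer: -620951/7198489 ≈ -0.086261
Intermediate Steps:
n(x) = -71
t(W) = 4*W² (t(W) = (2*W)*(2*W) = 4*W²)
(n(-1228) - 1*2483733)/t(2683) = (-71 - 1*2483733)/((4*2683²)) = (-71 - 2483733)/((4*7198489)) = -2483804/28793956 = -2483804*1/28793956 = -620951/7198489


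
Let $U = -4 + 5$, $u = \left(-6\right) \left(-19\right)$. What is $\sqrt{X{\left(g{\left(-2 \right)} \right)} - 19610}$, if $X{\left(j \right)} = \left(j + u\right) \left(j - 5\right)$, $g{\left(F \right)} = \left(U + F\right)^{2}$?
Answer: $3 i \sqrt{2230} \approx 141.67 i$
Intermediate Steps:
$u = 114$
$U = 1$
$g{\left(F \right)} = \left(1 + F\right)^{2}$
$X{\left(j \right)} = \left(-5 + j\right) \left(114 + j\right)$ ($X{\left(j \right)} = \left(j + 114\right) \left(j - 5\right) = \left(114 + j\right) \left(-5 + j\right) = \left(-5 + j\right) \left(114 + j\right)$)
$\sqrt{X{\left(g{\left(-2 \right)} \right)} - 19610} = \sqrt{\left(-570 + \left(\left(1 - 2\right)^{2}\right)^{2} + 109 \left(1 - 2\right)^{2}\right) - 19610} = \sqrt{\left(-570 + \left(\left(-1\right)^{2}\right)^{2} + 109 \left(-1\right)^{2}\right) - 19610} = \sqrt{\left(-570 + 1^{2} + 109 \cdot 1\right) - 19610} = \sqrt{\left(-570 + 1 + 109\right) - 19610} = \sqrt{-460 - 19610} = \sqrt{-20070} = 3 i \sqrt{2230}$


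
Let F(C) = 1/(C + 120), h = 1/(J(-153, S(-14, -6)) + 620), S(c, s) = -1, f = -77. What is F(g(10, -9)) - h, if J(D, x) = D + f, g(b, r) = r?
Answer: 31/4810 ≈ 0.0064449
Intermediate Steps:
J(D, x) = -77 + D (J(D, x) = D - 77 = -77 + D)
h = 1/390 (h = 1/((-77 - 153) + 620) = 1/(-230 + 620) = 1/390 ≈ 0.0025641)
F(C) = 1/(120 + C)
F(g(10, -9)) - h = 1/(120 - 9) - 1*1/390 = 1/111 - 1/390 = 31/4810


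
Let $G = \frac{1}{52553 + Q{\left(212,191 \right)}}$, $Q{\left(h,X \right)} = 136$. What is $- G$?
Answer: $- \frac{1}{52689} \approx -1.8979 \cdot 10^{-5}$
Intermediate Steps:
$G = \frac{1}{52689}$ ($G = \frac{1}{52553 + 136} = \frac{1}{52689} \approx 1.8979 \cdot 10^{-5}$)
$- G = \left(-1\right) \frac{1}{52689} = - \frac{1}{52689}$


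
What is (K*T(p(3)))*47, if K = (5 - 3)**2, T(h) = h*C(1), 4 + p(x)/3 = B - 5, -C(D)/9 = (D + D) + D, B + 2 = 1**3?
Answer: 152280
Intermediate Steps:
B = -1 (B = -2 + 1**3 = -2 + 1 = -1)
C(D) = -27*D (C(D) = -9*((D + D) + D) = -9*(2*D + D) = -27*D)
p(x) = -30 (p(x) = -12 + 3*(-1 - 5) = -12 + 3*(-6) = -12 - 18 = -30)
T(h) = -27*h (T(h) = h*(-27*1) = h*(-27) = -27*h)
K = 4 (K = 2**2 = 4)
(K*T(p(3)))*47 = (4*(-27*(-30)))*47 = (4*810)*47 = 3240*47 = 152280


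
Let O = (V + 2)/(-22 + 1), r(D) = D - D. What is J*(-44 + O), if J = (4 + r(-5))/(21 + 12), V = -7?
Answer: -3676/693 ≈ -5.3045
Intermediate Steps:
r(D) = 0
O = 5/21 (O = (-7 + 2)/(-22 + 1) = -5/(-21) = -5*(-1/21) = 5/21 ≈ 0.23810)
J = 4/33 (J = (4 + 0)/(21 + 12) = 4/33 ≈ 0.12121)
J*(-44 + O) = 4*(-44 + 5/21)/33 = (4/33)*(-919/21) = -3676/693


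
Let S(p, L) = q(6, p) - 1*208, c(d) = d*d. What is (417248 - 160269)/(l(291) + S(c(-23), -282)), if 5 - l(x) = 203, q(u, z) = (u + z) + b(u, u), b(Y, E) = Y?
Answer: 256979/135 ≈ 1903.5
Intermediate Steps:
c(d) = d²
q(u, z) = z + 2*u (q(u, z) = (u + z) + u = z + 2*u)
S(p, L) = -196 + p (S(p, L) = (p + 2*6) - 1*208 = (p + 12) - 208 = (12 + p) - 208 = -196 + p)
l(x) = -198 (l(x) = 5 - 1*203 = 5 - 203 = -198)
(417248 - 160269)/(l(291) + S(c(-23), -282)) = (417248 - 160269)/(-198 + (-196 + (-23)²)) = 256979/(-198 + (-196 + 529)) = 256979/(-198 + 333) = 256979/135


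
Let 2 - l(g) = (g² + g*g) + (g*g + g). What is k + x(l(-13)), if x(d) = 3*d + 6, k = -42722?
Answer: -44192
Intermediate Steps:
l(g) = 2 - g - 3*g² (l(g) = 2 - ((g² + g*g) + (g*g + g)) = 2 - ((g² + g²) + (g² + g)) = 2 - (2*g² + (g + g²)) = 2 - (g + 3*g²) = 2 + (-g - 3*g²) = 2 - g - 3*g²)
x(d) = 6 + 3*d
k + x(l(-13)) = -42722 + (6 + 3*(2 - 1*(-13) - 3*(-13)²)) = -42722 + (6 + 3*(2 + 13 - 3*169)) = -42722 + (6 + 3*(2 + 13 - 507)) = -42722 + (6 + 3*(-492)) = -42722 + (6 - 1476) = -42722 - 1470 = -44192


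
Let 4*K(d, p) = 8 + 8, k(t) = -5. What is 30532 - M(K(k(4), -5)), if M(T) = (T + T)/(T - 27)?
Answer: 702244/23 ≈ 30532.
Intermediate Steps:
K(d, p) = 4 (K(d, p) = (8 + 8)/4 = (1/4)*16 = 4)
M(T) = 2*T/(-27 + T) (M(T) = (2*T)/(-27 + T) = 2*T/(-27 + T))
30532 - M(K(k(4), -5)) = 30532 - 2*4/(-27 + 4) = 30532 - 2*4/(-23) = 30532 - 2*4*(-1)/23 = 30532 - 1*(-8/23) = 30532 + 8/23 = 702244/23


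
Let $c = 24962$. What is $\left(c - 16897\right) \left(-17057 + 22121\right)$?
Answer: $40841160$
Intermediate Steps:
$\left(c - 16897\right) \left(-17057 + 22121\right) = \left(24962 - 16897\right) \left(-17057 + 22121\right) = 8065 \cdot 5064 = 40841160$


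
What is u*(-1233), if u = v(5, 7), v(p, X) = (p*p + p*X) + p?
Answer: -80145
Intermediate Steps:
v(p, X) = p + p² + X*p (v(p, X) = (p² + X*p) + p = p + p² + X*p)
u = 65 (u = 5*(1 + 7 + 5) = 5*13 = 65)
u*(-1233) = 65*(-1233) = -80145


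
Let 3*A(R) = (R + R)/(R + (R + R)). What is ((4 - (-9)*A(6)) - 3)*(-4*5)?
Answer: -60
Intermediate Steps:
A(R) = 2/9 (A(R) = ((R + R)/(R + (R + R)))/3 = ((2*R)/(R + 2*R))/3 = ((2*R)/((3*R)))/3 = ((2*R)*(1/(3*R)))/3 = (⅓)*(⅔) = 2/9)
((4 - (-9)*A(6)) - 3)*(-4*5) = ((4 - (-9)*2/9) - 3)*(-4*5) = ((4 - 3*(-⅔)) - 3)*(-20) = ((4 + 2) - 3)*(-20) = (6 - 3)*(-20) = 3*(-20) = -60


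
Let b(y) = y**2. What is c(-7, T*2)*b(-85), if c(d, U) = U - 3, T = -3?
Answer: -65025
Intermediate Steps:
c(d, U) = -3 + U
c(-7, T*2)*b(-85) = (-3 - 3*2)*(-85)**2 = (-3 - 6)*7225 = -9*7225 = -65025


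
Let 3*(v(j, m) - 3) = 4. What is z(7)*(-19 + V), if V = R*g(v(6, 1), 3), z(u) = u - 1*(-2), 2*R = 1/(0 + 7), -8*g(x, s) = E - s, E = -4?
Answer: -2727/16 ≈ -170.44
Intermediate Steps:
v(j, m) = 13/3 (v(j, m) = 3 + (⅓)*4 = 3 + 4/3 = 13/3)
g(x, s) = ½ + s/8 (g(x, s) = -(-4 - s)/8 = ½ + s/8)
R = 1/14 (R = 1/(2*(0 + 7)) = (½)/7 = (½)*(⅐) = 1/14 ≈ 0.071429)
z(u) = 2 + u (z(u) = u + 2 = 2 + u)
V = 1/16 (V = (½ + (⅛)*3)/14 = (½ + 3/8)/14 = (1/14)*(7/8) = 1/16 ≈ 0.062500)
z(7)*(-19 + V) = (2 + 7)*(-19 + 1/16) = 9*(-303/16) = -2727/16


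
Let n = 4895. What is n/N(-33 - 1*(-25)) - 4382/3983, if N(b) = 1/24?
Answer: 66845494/569 ≈ 1.1748e+5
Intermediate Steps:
N(b) = 1/24
n/N(-33 - 1*(-25)) - 4382/3983 = 4895/(1/24) - 4382/3983 = 4895*24 - 4382*1/3983 = 117480 - 626/569 = 66845494/569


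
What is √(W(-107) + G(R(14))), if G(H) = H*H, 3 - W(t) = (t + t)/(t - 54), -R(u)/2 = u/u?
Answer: √146993/161 ≈ 2.3813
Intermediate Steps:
R(u) = -2 (R(u) = -2*u/u = -2*1 = -2)
W(t) = 3 - 2*t/(-54 + t) (W(t) = 3 - (t + t)/(t - 54) = 3 - 2*t/(-54 + t))
G(H) = H²
√(W(-107) + G(R(14))) = √((-162 - 107)/(-54 - 107) + (-2)²) = √(-269/(-161) + 4) = √(-1/161*(-269) + 4) = √(269/161 + 4) = √(913/161) = √146993/161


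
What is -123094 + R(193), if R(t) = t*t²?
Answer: 7065963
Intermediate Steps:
R(t) = t³
-123094 + R(193) = -123094 + 193³ = -123094 + 7189057 = 7065963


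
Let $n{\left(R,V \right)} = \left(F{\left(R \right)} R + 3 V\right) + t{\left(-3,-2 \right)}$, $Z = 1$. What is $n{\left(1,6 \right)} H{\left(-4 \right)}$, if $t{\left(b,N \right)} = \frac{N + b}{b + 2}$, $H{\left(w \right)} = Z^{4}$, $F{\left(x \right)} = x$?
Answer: $24$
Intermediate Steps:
$H{\left(w \right)} = 1$ ($H{\left(w \right)} = 1^{4} = 1$)
$t{\left(b,N \right)} = \frac{N + b}{2 + b}$
$n{\left(R,V \right)} = 5 + R^{2} + 3 V$ ($n{\left(R,V \right)} = \left(R R + 3 V\right) + \frac{-2 - 3}{2 - 3} = \left(R^{2} + 3 V\right) + \frac{1}{-1} \left(-5\right) = \left(R^{2} + 3 V\right) - -5 = \left(R^{2} + 3 V\right) + 5 = 5 + R^{2} + 3 V$)
$n{\left(1,6 \right)} H{\left(-4 \right)} = \left(5 + 1^{2} + 3 \cdot 6\right) 1 = \left(5 + 1 + 18\right) 1 = 24 \cdot 1 = 24$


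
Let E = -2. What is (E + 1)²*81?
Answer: 81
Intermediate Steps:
(E + 1)²*81 = (-2 + 1)²*81 = (-1)²*81 = 1*81 = 81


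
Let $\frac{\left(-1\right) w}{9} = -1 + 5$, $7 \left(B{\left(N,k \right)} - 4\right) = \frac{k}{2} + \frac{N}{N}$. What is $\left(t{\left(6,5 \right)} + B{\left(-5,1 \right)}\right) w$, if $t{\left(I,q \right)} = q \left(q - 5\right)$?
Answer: $- \frac{1062}{7} \approx -151.71$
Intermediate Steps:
$B{\left(N,k \right)} = \frac{29}{7} + \frac{k}{14}$ ($B{\left(N,k \right)} = 4 + \frac{\frac{k}{2} + \frac{N}{N}}{7} = 4 + \frac{k \frac{1}{2} + 1}{7} = 4 + \frac{\frac{k}{2} + 1}{7} = 4 + \frac{1 + \frac{k}{2}}{7} = 4 + \left(\frac{1}{7} + \frac{k}{14}\right) = \frac{29}{7} + \frac{k}{14}$)
$t{\left(I,q \right)} = q \left(-5 + q\right)$
$w = -36$ ($w = - 9 \left(-1 + 5\right) = \left(-9\right) 4 = -36$)
$\left(t{\left(6,5 \right)} + B{\left(-5,1 \right)}\right) w = \left(5 \left(-5 + 5\right) + \left(\frac{29}{7} + \frac{1}{14} \cdot 1\right)\right) \left(-36\right) = \left(5 \cdot 0 + \left(\frac{29}{7} + \frac{1}{14}\right)\right) \left(-36\right) = \left(0 + \frac{59}{14}\right) \left(-36\right) = \frac{59}{14} \left(-36\right) = - \frac{1062}{7}$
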